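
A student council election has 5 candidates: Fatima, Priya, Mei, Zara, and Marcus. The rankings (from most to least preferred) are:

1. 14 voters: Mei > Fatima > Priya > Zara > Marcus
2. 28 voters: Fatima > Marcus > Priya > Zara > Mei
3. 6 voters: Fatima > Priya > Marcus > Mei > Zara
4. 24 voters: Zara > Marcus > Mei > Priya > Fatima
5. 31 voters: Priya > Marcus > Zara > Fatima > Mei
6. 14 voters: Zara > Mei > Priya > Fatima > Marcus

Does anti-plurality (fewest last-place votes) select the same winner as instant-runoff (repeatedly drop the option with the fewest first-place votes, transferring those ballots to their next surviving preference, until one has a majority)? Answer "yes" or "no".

no

Anti-plurality — last-place votes: Fatima 24, Priya 0, Mei 59, Zara 6, Marcus 28. Winner: Priya.
Instant-runoff — R1 Fatima 34, Priya 31, Mei 14, Zara 38, Marcus 0 (Marcus out); R2 Fatima 34, Priya 31, Mei 14, Zara 38 (Mei out); R3 Fatima 48, Priya 31, Zara 38 (Priya out); R4 Fatima 48, Zara 69 (Zara winner). Winner: Zara.
The two methods disagree.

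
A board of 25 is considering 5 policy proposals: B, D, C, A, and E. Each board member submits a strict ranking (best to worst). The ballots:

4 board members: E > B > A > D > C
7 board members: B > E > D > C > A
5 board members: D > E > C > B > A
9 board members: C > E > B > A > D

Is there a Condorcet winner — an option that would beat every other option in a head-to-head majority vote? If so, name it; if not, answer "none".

E

E vs B: 18–7 for E.
E vs D: 20–5 for E.
E vs C: 16–9 for E.
E vs A: 25–0 for E.
E beats every other option head-to-head.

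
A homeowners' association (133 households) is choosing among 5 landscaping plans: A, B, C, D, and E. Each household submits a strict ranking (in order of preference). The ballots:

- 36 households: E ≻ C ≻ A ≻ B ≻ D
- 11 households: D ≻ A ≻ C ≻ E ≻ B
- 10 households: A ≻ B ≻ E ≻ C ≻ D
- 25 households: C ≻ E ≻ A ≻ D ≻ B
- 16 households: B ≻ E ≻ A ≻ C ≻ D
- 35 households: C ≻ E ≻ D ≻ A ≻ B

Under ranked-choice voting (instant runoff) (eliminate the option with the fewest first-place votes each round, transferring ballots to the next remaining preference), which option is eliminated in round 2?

Round 1: A 10, B 16, C 60, D 11, E 36. Eliminate A.
Round 2: B 26, C 60, D 11, E 36. Eliminate D.

D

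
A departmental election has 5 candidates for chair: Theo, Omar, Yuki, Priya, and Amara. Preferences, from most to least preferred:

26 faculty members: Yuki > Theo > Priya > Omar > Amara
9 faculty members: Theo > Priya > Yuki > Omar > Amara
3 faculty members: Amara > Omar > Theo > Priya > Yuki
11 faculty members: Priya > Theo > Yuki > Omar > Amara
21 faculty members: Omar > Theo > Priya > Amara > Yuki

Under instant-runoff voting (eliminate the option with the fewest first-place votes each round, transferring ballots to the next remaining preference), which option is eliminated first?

Round 1: Theo 9, Omar 21, Yuki 26, Priya 11, Amara 3. Eliminate Amara.

Amara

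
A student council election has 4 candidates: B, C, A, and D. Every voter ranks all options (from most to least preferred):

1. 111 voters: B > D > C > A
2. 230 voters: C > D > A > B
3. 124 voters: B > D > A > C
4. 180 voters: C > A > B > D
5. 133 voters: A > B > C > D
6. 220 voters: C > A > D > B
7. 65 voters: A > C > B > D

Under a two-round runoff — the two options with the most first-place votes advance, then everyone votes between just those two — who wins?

Round 1 first-place votes: B 235, C 630, A 198, D 0.
C and B advance.
Runoff: C is preferred to B by 695 voters; B by 368.
C wins the runoff.

C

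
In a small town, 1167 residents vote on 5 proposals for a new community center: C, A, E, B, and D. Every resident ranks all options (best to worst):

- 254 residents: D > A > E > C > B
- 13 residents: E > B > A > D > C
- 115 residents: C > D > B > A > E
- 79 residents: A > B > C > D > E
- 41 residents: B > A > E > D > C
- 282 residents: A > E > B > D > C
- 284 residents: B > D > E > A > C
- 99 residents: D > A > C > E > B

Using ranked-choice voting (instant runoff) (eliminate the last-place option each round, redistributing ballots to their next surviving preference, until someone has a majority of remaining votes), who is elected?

Round 1: C 115, A 361, E 13, B 325, D 353. Eliminate E.
Round 2: C 115, A 361, B 338, D 353. Eliminate C.
Round 3: A 361, B 338, D 468. Eliminate B.
Round 4: A 415, D 752. D has a majority.

D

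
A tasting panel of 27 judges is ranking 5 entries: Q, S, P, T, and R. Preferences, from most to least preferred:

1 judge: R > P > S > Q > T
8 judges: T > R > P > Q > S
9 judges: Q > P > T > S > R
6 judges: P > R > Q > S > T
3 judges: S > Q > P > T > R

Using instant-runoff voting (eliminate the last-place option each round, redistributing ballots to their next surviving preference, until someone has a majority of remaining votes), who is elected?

Round 1: Q 9, S 3, P 6, T 8, R 1. Eliminate R.
Round 2: Q 9, S 3, P 7, T 8. Eliminate S.
Round 3: Q 12, P 7, T 8. Eliminate P.
Round 4: Q 19, T 8. Q has a majority.

Q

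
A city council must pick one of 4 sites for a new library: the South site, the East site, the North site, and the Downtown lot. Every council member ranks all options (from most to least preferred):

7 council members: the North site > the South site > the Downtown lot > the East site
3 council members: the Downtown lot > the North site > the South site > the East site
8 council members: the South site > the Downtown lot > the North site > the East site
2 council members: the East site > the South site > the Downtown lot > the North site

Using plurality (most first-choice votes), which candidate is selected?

the South site

First-place votes: the South site 8, the East site 2, the North site 7, the Downtown lot 3.
the South site has the most first-place votes.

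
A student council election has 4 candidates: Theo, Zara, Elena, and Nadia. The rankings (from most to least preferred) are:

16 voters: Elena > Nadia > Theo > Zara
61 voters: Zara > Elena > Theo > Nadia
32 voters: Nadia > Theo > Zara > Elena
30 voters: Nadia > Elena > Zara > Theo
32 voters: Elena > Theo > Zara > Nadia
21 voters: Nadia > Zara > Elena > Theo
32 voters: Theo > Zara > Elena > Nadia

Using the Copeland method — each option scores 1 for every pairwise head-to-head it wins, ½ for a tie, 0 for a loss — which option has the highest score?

Theo: beats Nadia; ties Zara; loses to Elena → score 1.5.
Zara: beats Elena and Nadia; ties Theo → score 2.5.
Elena: beats Theo and Nadia; loses to Zara → score 2.
Nadia: loses to Theo, Zara, and Elena → score 0.
Zara has the best pairwise record.

Zara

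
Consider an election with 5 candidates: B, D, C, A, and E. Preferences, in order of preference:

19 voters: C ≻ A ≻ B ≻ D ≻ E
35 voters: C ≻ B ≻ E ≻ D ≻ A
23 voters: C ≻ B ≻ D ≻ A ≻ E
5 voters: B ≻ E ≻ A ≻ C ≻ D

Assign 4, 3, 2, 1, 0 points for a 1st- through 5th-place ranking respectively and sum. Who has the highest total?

C

B: 19·2 + 35·3 + 23·3 + 5·4 = 232
D: 19·1 + 35·1 + 23·2 + 5·0 = 100
C: 19·4 + 35·4 + 23·4 + 5·1 = 313
A: 19·3 + 35·0 + 23·1 + 5·2 = 90
E: 19·0 + 35·2 + 23·0 + 5·3 = 85
C has the highest Borda score (313).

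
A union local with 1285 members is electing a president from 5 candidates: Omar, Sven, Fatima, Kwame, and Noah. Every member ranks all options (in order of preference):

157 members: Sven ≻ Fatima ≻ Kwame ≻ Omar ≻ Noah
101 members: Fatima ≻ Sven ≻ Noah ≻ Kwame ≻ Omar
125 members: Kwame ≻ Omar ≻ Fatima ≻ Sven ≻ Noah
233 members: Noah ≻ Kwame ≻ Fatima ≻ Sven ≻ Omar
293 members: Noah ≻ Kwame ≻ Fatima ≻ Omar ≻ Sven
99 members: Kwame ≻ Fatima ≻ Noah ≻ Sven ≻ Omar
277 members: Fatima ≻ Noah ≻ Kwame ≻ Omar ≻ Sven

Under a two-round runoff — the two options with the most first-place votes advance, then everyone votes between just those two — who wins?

Fatima

Round 1 first-place votes: Omar 0, Sven 157, Fatima 378, Kwame 224, Noah 526.
Noah and Fatima advance.
Runoff: Noah is preferred to Fatima by 526 voters; Fatima by 759.
Fatima wins the runoff.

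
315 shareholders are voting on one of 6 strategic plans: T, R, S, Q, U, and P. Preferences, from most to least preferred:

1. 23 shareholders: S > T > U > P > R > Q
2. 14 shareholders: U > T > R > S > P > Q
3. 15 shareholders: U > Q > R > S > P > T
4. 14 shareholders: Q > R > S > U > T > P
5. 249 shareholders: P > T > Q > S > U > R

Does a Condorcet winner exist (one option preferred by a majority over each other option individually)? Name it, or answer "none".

P vs T: 264–51 for P.
P vs R: 272–43 for P.
P vs S: 249–66 for P.
P vs Q: 286–29 for P.
P vs U: 249–66 for P.
P beats every other option head-to-head.

P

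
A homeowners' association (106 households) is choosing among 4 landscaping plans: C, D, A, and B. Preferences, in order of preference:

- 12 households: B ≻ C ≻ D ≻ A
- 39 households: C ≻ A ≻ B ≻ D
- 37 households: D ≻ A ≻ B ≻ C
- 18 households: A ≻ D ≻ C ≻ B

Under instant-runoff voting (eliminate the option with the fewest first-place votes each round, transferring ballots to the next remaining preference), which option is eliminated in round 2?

Round 1: C 39, D 37, A 18, B 12. Eliminate B.
Round 2: C 51, D 37, A 18. Eliminate A.

A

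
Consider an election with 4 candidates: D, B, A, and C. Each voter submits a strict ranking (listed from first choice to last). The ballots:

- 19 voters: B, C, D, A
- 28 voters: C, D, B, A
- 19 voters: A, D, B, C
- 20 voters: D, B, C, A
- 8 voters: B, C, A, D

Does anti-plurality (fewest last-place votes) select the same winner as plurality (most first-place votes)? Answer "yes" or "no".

Anti-plurality — last-place votes: D 8, B 0, A 67, C 19. Winner: B.
Plurality — first-place votes: D 20, B 27, A 19, C 28. Winner: C.
The two methods disagree.

no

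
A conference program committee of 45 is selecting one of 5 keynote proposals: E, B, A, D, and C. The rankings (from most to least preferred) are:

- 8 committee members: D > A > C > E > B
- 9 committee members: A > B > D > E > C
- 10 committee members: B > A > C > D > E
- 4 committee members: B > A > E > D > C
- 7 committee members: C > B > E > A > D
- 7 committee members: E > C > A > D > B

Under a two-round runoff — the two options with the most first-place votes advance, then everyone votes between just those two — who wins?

Round 1 first-place votes: E 7, B 14, A 9, D 8, C 7.
B and A advance.
Runoff: B is preferred to A by 21 voters; A by 24.
A wins the runoff.

A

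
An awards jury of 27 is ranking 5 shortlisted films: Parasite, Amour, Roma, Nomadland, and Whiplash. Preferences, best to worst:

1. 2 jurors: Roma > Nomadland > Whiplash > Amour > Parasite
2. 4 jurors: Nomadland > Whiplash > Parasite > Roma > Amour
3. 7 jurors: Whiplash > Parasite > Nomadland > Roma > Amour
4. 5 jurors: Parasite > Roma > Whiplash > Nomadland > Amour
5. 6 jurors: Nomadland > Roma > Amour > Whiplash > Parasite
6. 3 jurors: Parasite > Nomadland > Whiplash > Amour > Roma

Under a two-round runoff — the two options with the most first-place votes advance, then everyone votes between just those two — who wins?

Parasite

Round 1 first-place votes: Parasite 8, Amour 0, Roma 2, Nomadland 10, Whiplash 7.
Nomadland and Parasite advance.
Runoff: Nomadland is preferred to Parasite by 12 voters; Parasite by 15.
Parasite wins the runoff.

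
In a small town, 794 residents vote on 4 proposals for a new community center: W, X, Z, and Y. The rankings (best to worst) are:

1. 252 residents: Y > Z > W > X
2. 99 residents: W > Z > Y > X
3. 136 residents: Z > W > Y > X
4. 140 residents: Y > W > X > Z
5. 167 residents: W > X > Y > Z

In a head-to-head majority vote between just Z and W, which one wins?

Voters preferring Z to W: 388; preferring W to Z: 406.
W wins the head-to-head.

W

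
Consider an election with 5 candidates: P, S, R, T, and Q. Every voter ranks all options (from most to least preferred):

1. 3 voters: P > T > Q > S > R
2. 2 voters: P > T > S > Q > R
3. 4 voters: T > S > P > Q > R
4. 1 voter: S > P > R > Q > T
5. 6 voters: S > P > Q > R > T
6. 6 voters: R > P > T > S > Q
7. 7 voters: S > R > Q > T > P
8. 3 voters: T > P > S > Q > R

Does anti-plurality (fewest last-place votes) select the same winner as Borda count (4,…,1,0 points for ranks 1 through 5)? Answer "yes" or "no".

Anti-plurality — last-place votes: P 7, S 0, R 12, T 7, Q 6. Winner: S.
Borda — scores: P 76, S 87, R 53, T 62, Q 42. Winner: S.
The two methods agree.

yes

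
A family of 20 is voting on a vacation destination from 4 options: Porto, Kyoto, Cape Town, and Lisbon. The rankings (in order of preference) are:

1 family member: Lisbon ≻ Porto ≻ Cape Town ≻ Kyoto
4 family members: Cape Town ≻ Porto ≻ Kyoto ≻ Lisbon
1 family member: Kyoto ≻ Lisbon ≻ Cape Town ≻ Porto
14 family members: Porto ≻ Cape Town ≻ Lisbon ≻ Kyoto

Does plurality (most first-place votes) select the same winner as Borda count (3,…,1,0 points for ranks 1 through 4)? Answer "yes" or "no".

yes

Plurality — first-place votes: Porto 14, Kyoto 1, Cape Town 4, Lisbon 1. Winner: Porto.
Borda — scores: Porto 52, Kyoto 7, Cape Town 42, Lisbon 19. Winner: Porto.
The two methods agree.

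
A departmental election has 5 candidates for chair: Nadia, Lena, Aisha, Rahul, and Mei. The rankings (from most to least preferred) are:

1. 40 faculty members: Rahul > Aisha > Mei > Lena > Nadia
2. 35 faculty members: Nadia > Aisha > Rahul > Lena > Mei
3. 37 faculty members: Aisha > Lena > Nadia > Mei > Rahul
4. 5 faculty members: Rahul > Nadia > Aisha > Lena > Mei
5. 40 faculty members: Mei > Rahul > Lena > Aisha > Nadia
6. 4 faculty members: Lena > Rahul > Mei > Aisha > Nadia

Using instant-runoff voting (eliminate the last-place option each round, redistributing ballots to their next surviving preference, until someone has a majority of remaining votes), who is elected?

Rahul

Round 1: Nadia 35, Lena 4, Aisha 37, Rahul 45, Mei 40. Eliminate Lena.
Round 2: Nadia 35, Aisha 37, Rahul 49, Mei 40. Eliminate Nadia.
Round 3: Aisha 72, Rahul 49, Mei 40. Eliminate Mei.
Round 4: Aisha 72, Rahul 89. Rahul has a majority.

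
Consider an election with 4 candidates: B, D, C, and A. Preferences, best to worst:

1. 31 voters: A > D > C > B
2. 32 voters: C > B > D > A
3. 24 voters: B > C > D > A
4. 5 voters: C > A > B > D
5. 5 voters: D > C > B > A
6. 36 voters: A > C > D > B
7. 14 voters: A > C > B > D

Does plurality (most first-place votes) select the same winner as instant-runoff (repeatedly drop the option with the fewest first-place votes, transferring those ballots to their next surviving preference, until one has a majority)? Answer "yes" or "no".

Plurality — first-place votes: B 24, D 5, C 37, A 81. Winner: A.
Instant-runoff — R1 B 24, D 5, C 37, A 81 (A winner). Winner: A.
The two methods agree.

yes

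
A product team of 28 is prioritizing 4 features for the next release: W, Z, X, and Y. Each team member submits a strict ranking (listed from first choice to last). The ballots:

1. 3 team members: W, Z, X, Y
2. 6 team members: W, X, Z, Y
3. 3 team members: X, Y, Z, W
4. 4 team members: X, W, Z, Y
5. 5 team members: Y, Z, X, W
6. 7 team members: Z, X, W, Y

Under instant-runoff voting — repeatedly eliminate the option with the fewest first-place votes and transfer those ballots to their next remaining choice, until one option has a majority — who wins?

Z

Round 1: W 9, Z 7, X 7, Y 5. Eliminate Y.
Round 2: W 9, Z 12, X 7. Eliminate X.
Round 3: W 13, Z 15. Z has a majority.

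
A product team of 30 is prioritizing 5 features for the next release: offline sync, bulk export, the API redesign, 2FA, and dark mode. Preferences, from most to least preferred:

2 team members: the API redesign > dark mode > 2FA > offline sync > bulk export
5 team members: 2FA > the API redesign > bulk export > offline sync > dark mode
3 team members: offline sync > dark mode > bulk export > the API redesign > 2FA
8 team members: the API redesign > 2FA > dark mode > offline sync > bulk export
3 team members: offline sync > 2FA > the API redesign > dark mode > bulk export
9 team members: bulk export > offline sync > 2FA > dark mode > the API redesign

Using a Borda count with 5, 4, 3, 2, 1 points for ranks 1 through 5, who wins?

2FA

offline sync: 2·2 + 5·2 + 3·5 + 8·2 + 3·5 + 9·4 = 96
bulk export: 2·1 + 5·3 + 3·3 + 8·1 + 3·1 + 9·5 = 82
the API redesign: 2·5 + 5·4 + 3·2 + 8·5 + 3·3 + 9·1 = 94
2FA: 2·3 + 5·5 + 3·1 + 8·4 + 3·4 + 9·3 = 105
dark mode: 2·4 + 5·1 + 3·4 + 8·3 + 3·2 + 9·2 = 73
2FA has the highest Borda score (105).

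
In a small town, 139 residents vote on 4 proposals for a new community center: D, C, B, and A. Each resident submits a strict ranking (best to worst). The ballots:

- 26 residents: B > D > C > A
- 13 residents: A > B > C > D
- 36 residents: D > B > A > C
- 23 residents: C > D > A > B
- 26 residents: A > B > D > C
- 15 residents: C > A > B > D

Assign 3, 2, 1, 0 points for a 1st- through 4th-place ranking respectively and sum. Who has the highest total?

B

D: 26·2 + 13·0 + 36·3 + 23·2 + 26·1 + 15·0 = 232
C: 26·1 + 13·1 + 36·0 + 23·3 + 26·0 + 15·3 = 153
B: 26·3 + 13·2 + 36·2 + 23·0 + 26·2 + 15·1 = 243
A: 26·0 + 13·3 + 36·1 + 23·1 + 26·3 + 15·2 = 206
B has the highest Borda score (243).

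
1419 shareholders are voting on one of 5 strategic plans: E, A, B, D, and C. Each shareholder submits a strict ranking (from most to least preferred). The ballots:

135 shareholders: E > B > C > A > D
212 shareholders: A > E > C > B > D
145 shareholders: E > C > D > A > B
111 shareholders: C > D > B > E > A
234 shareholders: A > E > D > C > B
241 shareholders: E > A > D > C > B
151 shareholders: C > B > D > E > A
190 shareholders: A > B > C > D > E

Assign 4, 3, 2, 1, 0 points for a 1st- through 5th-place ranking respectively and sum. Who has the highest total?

E

E: 135·4 + 212·3 + 145·4 + 111·1 + 234·3 + 241·4 + 151·1 + 190·0 = 3684
A: 135·1 + 212·4 + 145·1 + 111·0 + 234·4 + 241·3 + 151·0 + 190·4 = 3547
B: 135·3 + 212·1 + 145·0 + 111·2 + 234·0 + 241·0 + 151·3 + 190·3 = 1862
D: 135·0 + 212·0 + 145·2 + 111·3 + 234·2 + 241·2 + 151·2 + 190·1 = 2065
C: 135·2 + 212·2 + 145·3 + 111·4 + 234·1 + 241·1 + 151·4 + 190·2 = 3032
E has the highest Borda score (3684).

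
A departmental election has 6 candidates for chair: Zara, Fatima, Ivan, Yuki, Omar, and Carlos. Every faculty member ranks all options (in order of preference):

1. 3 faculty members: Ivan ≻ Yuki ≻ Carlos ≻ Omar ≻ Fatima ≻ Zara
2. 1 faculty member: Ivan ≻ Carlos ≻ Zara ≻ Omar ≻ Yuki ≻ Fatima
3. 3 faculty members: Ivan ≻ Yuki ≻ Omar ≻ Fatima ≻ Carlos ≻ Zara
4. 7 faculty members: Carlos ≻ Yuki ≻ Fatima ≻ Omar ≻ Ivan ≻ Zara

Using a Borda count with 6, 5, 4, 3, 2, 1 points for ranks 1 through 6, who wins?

Yuki

Zara: 3·1 + 1·4 + 3·1 + 7·1 = 17
Fatima: 3·2 + 1·1 + 3·3 + 7·4 = 44
Ivan: 3·6 + 1·6 + 3·6 + 7·2 = 56
Yuki: 3·5 + 1·2 + 3·5 + 7·5 = 67
Omar: 3·3 + 1·3 + 3·4 + 7·3 = 45
Carlos: 3·4 + 1·5 + 3·2 + 7·6 = 65
Yuki has the highest Borda score (67).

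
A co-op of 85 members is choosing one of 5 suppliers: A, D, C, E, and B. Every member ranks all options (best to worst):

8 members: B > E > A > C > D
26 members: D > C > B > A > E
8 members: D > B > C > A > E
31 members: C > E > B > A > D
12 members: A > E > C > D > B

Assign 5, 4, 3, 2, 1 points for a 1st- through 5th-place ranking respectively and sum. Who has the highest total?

A: 8·3 + 26·2 + 8·2 + 31·2 + 12·5 = 214
D: 8·1 + 26·5 + 8·5 + 31·1 + 12·2 = 233
C: 8·2 + 26·4 + 8·3 + 31·5 + 12·3 = 335
E: 8·4 + 26·1 + 8·1 + 31·4 + 12·4 = 238
B: 8·5 + 26·3 + 8·4 + 31·3 + 12·1 = 255
C has the highest Borda score (335).

C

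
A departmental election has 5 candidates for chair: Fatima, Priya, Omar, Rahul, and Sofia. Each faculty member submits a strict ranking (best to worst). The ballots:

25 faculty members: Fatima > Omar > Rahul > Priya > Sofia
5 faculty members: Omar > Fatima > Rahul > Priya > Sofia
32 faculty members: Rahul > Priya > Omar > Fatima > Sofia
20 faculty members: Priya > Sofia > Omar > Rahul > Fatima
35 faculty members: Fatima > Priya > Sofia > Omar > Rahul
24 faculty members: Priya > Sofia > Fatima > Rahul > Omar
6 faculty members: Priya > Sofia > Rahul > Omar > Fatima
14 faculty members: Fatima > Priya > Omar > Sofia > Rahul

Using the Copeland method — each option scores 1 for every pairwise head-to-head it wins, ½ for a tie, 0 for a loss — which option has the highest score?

Fatima: beats Omar, Rahul, and Sofia; loses to Priya → score 3.
Priya: beats Fatima, Omar, Rahul, and Sofia → score 4.
Omar: beats Rahul; loses to Fatima, Priya, and Sofia → score 1.
Rahul: loses to Fatima, Priya, Omar, and Sofia → score 0.
Sofia: beats Omar and Rahul; loses to Fatima and Priya → score 2.
Priya has the best pairwise record.

Priya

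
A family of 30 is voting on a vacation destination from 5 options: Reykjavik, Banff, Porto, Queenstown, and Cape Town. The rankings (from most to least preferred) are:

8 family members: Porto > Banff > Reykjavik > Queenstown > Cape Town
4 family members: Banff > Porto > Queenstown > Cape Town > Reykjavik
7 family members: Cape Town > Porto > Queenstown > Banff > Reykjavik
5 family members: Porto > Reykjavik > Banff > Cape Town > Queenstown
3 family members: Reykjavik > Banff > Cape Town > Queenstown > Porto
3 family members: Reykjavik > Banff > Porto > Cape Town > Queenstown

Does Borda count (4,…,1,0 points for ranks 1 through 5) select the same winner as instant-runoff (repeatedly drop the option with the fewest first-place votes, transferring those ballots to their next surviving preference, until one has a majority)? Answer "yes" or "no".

yes

Borda — scores: Reykjavik 55, Banff 75, Porto 91, Queenstown 33, Cape Town 46. Winner: Porto.
Instant-runoff — R1 Reykjavik 6, Banff 4, Porto 13, Queenstown 0, Cape Town 7 (Queenstown out); R2 Reykjavik 6, Banff 4, Porto 13, Cape Town 7 (Banff out); R3 Reykjavik 6, Porto 17, Cape Town 7 (Porto winner). Winner: Porto.
The two methods agree.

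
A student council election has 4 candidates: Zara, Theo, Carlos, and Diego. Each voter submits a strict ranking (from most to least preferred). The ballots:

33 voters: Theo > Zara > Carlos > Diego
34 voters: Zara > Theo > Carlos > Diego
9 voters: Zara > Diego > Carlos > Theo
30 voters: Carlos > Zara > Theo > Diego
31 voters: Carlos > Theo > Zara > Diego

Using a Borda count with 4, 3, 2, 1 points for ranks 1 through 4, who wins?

Zara

Zara: 33·3 + 34·4 + 9·4 + 30·3 + 31·2 = 423
Theo: 33·4 + 34·3 + 9·1 + 30·2 + 31·3 = 396
Carlos: 33·2 + 34·2 + 9·2 + 30·4 + 31·4 = 396
Diego: 33·1 + 34·1 + 9·3 + 30·1 + 31·1 = 155
Zara has the highest Borda score (423).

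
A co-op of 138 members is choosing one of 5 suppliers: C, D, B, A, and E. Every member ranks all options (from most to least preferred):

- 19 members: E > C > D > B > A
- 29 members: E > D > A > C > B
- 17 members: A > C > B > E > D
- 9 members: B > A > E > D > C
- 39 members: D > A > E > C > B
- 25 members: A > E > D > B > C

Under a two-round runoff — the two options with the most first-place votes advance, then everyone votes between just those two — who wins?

Round 1 first-place votes: C 0, D 39, B 9, A 42, E 48.
E and A advance.
Runoff: E is preferred to A by 48 voters; A by 90.
A wins the runoff.

A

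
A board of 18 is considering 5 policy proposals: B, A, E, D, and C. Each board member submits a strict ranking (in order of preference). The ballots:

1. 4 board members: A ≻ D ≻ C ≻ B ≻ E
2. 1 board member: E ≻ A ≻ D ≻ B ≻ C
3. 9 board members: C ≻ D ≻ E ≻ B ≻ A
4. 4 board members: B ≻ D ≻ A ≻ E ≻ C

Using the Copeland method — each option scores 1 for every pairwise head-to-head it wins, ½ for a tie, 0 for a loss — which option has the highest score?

B: beats A; loses to E, D, and C → score 1.
A: ties C; loses to B, E, and D → score 0.5.
E: beats B and A; loses to D and C → score 2.
D: beats B, A, and E; ties C → score 3.5.
C: beats B and E; ties A and D → score 3.
D has the best pairwise record.

D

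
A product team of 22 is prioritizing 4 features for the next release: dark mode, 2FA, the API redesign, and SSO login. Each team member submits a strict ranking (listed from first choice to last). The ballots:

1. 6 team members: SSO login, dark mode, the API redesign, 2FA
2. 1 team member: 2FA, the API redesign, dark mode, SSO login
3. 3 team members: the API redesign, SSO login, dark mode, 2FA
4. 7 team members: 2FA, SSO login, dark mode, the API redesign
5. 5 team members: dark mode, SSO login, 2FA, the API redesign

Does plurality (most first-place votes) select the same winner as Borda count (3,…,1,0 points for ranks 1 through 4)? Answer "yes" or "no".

Plurality — first-place votes: dark mode 5, 2FA 8, the API redesign 3, SSO login 6. Winner: 2FA.
Borda — scores: dark mode 38, 2FA 29, the API redesign 17, SSO login 48. Winner: SSO login.
The two methods disagree.

no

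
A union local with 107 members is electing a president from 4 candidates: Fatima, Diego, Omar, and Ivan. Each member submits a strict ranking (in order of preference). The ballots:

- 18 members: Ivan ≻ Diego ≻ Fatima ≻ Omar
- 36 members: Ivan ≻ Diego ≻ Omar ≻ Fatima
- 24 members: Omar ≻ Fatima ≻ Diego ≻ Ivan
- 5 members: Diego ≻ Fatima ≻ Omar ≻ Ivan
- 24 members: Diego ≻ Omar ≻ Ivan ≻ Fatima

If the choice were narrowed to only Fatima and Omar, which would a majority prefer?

Omar

Voters preferring Fatima to Omar: 23; preferring Omar to Fatima: 84.
Omar wins the head-to-head.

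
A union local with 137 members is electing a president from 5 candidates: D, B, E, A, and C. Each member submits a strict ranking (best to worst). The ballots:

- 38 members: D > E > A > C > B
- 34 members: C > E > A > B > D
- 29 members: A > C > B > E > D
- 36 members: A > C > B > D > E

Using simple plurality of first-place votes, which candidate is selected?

First-place votes: D 38, B 0, E 0, A 65, C 34.
A has the most first-place votes.

A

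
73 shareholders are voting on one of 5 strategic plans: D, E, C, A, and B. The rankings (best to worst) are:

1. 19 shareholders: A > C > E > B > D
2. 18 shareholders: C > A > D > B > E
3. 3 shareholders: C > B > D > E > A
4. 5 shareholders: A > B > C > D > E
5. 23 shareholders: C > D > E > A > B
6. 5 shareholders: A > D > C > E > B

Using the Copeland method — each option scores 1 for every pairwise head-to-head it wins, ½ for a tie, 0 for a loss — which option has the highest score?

C

D: beats E and B; loses to C and A → score 2.
E: beats B; loses to D, C, and A → score 1.
C: beats D, E, A, and B → score 4.
A: beats D, E, and B; loses to C → score 3.
B: loses to D, E, C, and A → score 0.
C has the best pairwise record.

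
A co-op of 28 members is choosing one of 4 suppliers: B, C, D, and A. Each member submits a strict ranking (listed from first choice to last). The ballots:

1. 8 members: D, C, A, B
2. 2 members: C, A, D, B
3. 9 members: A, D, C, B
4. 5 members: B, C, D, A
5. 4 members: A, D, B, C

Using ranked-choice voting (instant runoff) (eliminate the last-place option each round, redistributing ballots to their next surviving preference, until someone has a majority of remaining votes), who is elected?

Round 1: B 5, C 2, D 8, A 13. Eliminate C.
Round 2: B 5, D 8, A 15. A has a majority.

A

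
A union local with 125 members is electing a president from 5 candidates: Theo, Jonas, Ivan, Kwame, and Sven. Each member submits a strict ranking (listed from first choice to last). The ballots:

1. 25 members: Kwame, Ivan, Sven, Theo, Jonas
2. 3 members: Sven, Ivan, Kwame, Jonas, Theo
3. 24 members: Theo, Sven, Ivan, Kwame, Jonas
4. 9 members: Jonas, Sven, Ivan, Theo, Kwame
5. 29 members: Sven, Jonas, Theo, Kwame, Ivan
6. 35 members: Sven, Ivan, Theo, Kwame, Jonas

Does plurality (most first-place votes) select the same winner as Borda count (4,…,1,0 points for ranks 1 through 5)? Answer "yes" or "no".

yes

Plurality — first-place votes: Theo 24, Jonas 9, Ivan 0, Kwame 25, Sven 67. Winner: Sven.
Borda — scores: Theo 258, Jonas 126, Ivan 255, Kwame 194, Sven 417. Winner: Sven.
The two methods agree.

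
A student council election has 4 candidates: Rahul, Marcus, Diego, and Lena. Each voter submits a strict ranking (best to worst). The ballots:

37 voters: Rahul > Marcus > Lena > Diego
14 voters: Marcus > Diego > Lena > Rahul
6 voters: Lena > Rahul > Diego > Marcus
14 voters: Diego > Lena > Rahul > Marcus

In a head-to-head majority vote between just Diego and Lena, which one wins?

Voters preferring Diego to Lena: 28; preferring Lena to Diego: 43.
Lena wins the head-to-head.

Lena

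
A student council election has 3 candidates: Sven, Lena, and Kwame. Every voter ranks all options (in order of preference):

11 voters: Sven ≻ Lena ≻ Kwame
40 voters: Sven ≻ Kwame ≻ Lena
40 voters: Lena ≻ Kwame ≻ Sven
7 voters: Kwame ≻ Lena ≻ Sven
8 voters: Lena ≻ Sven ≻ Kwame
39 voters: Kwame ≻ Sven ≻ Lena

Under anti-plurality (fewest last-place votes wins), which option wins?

Last-place votes: Sven 47, Lena 79, Kwame 19.
Kwame is ranked last by the fewest voters, so Kwame wins.

Kwame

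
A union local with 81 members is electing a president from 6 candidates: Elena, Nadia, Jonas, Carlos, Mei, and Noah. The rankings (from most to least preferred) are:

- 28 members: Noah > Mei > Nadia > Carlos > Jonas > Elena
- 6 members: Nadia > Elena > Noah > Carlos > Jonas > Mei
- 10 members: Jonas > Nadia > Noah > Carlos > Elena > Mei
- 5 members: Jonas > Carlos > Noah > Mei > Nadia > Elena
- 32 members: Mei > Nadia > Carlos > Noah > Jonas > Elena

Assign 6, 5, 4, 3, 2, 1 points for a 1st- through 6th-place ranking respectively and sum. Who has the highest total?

Nadia

Elena: 28·1 + 6·5 + 10·2 + 5·1 + 32·1 = 115
Nadia: 28·4 + 6·6 + 10·5 + 5·2 + 32·5 = 368
Jonas: 28·2 + 6·2 + 10·6 + 5·6 + 32·2 = 222
Carlos: 28·3 + 6·3 + 10·3 + 5·5 + 32·4 = 285
Mei: 28·5 + 6·1 + 10·1 + 5·3 + 32·6 = 363
Noah: 28·6 + 6·4 + 10·4 + 5·4 + 32·3 = 348
Nadia has the highest Borda score (368).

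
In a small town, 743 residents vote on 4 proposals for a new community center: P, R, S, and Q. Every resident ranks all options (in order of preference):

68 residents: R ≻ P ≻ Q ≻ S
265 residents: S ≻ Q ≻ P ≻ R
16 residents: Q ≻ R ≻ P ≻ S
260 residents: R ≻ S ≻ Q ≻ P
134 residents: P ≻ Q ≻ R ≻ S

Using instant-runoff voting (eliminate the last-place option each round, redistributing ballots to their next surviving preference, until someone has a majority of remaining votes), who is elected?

Round 1: P 134, R 328, S 265, Q 16. Eliminate Q.
Round 2: P 134, R 344, S 265. Eliminate P.
Round 3: R 478, S 265. R has a majority.

R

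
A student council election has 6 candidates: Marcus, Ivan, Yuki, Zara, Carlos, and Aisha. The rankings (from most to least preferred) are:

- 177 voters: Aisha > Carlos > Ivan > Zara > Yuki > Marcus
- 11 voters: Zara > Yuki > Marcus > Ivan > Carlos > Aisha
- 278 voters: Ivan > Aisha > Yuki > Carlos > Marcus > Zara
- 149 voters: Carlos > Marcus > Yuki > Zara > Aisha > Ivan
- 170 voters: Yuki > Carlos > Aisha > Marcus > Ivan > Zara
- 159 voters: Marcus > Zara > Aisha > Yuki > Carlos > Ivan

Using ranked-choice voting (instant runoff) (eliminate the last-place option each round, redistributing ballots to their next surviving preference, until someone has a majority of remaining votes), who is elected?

Round 1: Marcus 159, Ivan 278, Yuki 170, Zara 11, Carlos 149, Aisha 177. Eliminate Zara.
Round 2: Marcus 159, Ivan 278, Yuki 181, Carlos 149, Aisha 177. Eliminate Carlos.
Round 3: Marcus 308, Ivan 278, Yuki 181, Aisha 177. Eliminate Aisha.
Round 4: Marcus 308, Ivan 455, Yuki 181. Eliminate Yuki.
Round 5: Marcus 489, Ivan 455. Marcus has a majority.

Marcus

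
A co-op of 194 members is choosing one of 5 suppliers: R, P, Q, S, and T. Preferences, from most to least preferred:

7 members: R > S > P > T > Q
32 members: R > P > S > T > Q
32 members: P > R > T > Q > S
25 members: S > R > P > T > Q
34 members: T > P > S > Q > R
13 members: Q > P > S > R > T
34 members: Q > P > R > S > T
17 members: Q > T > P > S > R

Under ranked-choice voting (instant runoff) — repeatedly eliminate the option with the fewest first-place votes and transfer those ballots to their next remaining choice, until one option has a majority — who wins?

Round 1: R 39, P 32, Q 64, S 25, T 34. Eliminate S.
Round 2: R 64, P 32, Q 64, T 34. Eliminate P.
Round 3: R 96, Q 64, T 34. Eliminate T.
Round 4: R 96, Q 98. Q has a majority.

Q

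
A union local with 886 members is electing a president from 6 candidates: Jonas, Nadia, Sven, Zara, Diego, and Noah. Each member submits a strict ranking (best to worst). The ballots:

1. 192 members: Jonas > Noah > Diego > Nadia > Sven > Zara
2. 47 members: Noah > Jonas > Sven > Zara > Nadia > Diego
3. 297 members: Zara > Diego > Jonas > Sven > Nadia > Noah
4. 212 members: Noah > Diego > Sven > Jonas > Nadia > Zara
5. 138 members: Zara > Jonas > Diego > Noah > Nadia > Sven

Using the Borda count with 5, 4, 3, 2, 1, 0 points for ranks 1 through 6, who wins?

Jonas: 192·5 + 47·4 + 297·3 + 212·2 + 138·4 = 3015
Nadia: 192·2 + 47·1 + 297·1 + 212·1 + 138·1 = 1078
Sven: 192·1 + 47·3 + 297·2 + 212·3 + 138·0 = 1563
Zara: 192·0 + 47·2 + 297·5 + 212·0 + 138·5 = 2269
Diego: 192·3 + 47·0 + 297·4 + 212·4 + 138·3 = 3026
Noah: 192·4 + 47·5 + 297·0 + 212·5 + 138·2 = 2339
Diego has the highest Borda score (3026).

Diego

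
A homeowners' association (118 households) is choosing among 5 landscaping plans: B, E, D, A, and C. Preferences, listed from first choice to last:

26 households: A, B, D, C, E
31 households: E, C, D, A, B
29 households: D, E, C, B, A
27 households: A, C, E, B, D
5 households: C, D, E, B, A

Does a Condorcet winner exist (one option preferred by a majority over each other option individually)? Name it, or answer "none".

none

Checking pairwise contests:
E beats B 92–26.
D beats E 60–58.
C beats D 63–55.
E beats A 65–53.
E beats C 60–58.
Every option loses at least one head-to-head, so there is no Condorcet winner.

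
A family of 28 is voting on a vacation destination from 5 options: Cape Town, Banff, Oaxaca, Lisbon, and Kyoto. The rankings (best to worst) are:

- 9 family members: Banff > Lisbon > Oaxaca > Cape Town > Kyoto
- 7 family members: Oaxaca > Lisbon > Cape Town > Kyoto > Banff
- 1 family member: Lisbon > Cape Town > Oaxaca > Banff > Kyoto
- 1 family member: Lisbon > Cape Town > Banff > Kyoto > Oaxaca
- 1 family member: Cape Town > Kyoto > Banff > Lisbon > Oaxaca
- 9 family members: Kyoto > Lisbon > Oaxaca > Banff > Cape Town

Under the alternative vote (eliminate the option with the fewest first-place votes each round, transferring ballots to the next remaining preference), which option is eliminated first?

Round 1: Cape Town 1, Banff 9, Oaxaca 7, Lisbon 2, Kyoto 9. Eliminate Cape Town.

Cape Town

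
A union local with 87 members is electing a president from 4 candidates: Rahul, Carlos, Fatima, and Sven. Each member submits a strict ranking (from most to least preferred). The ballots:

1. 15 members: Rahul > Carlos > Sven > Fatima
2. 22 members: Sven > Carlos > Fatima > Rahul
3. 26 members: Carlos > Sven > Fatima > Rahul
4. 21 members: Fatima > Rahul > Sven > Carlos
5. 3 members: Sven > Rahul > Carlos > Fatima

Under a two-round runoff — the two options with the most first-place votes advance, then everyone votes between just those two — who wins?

Sven

Round 1 first-place votes: Rahul 15, Carlos 26, Fatima 21, Sven 25.
Carlos and Sven advance.
Runoff: Carlos is preferred to Sven by 41 voters; Sven by 46.
Sven wins the runoff.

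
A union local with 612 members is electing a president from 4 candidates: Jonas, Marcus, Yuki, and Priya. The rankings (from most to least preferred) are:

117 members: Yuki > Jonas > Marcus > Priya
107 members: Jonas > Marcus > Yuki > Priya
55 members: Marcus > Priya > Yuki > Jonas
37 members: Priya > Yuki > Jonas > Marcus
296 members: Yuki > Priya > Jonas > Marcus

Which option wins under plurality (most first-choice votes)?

First-place votes: Jonas 107, Marcus 55, Yuki 413, Priya 37.
Yuki has the most first-place votes.

Yuki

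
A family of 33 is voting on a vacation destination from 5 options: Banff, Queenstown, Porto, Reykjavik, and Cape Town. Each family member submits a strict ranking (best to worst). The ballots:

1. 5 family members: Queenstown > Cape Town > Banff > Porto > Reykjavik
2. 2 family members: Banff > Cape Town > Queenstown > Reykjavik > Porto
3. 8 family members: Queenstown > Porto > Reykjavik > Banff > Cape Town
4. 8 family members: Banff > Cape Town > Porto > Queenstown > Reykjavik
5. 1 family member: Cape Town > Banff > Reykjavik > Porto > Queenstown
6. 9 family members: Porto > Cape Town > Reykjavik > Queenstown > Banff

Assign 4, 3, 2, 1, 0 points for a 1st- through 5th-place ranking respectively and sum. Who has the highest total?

Banff: 5·2 + 2·4 + 8·1 + 8·4 + 1·3 + 9·0 = 61
Queenstown: 5·4 + 2·2 + 8·4 + 8·1 + 1·0 + 9·1 = 73
Porto: 5·1 + 2·0 + 8·3 + 8·2 + 1·1 + 9·4 = 82
Reykjavik: 5·0 + 2·1 + 8·2 + 8·0 + 1·2 + 9·2 = 38
Cape Town: 5·3 + 2·3 + 8·0 + 8·3 + 1·4 + 9·3 = 76
Porto has the highest Borda score (82).

Porto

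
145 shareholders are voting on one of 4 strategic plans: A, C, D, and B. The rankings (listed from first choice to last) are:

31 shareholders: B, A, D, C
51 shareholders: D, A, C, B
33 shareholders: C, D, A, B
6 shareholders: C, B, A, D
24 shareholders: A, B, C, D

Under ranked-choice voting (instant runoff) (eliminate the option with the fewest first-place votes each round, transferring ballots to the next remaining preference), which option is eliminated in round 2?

Round 1: A 24, C 39, D 51, B 31. Eliminate A.
Round 2: C 39, D 51, B 55. Eliminate C.

C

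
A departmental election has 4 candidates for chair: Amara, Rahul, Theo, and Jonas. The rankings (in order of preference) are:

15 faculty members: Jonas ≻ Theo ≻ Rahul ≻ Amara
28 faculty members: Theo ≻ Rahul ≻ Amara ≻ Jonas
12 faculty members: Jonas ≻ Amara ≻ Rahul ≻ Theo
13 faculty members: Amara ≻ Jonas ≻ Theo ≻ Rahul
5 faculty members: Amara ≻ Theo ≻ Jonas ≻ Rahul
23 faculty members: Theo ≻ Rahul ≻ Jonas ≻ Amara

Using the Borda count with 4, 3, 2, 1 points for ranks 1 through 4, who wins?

Theo

Amara: 15·1 + 28·2 + 12·3 + 13·4 + 5·4 + 23·1 = 202
Rahul: 15·2 + 28·3 + 12·2 + 13·1 + 5·1 + 23·3 = 225
Theo: 15·3 + 28·4 + 12·1 + 13·2 + 5·3 + 23·4 = 302
Jonas: 15·4 + 28·1 + 12·4 + 13·3 + 5·2 + 23·2 = 231
Theo has the highest Borda score (302).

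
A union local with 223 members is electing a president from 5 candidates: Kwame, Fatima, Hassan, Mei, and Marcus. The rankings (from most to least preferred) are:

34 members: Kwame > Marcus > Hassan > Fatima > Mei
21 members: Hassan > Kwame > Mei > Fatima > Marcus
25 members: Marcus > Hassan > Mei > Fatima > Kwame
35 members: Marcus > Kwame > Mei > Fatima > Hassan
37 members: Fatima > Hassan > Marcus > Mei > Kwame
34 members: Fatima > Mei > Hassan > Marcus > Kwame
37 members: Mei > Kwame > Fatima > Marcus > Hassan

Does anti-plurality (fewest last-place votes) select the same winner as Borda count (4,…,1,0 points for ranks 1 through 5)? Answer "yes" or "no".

no

Anti-plurality — last-place votes: Kwame 96, Fatima 0, Hassan 72, Mei 34, Marcus 21. Winner: Fatima.
Borda — scores: Kwame 415, Fatima 473, Hassan 406, Mei 449, Marcus 487. Winner: Marcus.
The two methods disagree.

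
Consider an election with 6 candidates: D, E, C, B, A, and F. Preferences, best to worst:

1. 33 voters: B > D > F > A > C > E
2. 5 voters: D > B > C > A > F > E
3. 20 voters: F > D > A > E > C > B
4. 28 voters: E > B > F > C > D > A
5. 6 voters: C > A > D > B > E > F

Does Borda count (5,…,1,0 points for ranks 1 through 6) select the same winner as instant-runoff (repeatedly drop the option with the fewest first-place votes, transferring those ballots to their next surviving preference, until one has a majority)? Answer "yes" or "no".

Borda — scores: D 283, E 186, C 154, B 309, A 160, F 288. Winner: B.
Instant-runoff — R1 D 5, E 28, C 6, B 33, A 0, F 20 (A out); R2 D 5, E 28, C 6, B 33, F 20 (D out); R3 E 28, C 6, B 38, F 20 (C out); R4 E 28, B 44, F 20 (F out); R5 E 48, B 44 (E winner). Winner: E.
The two methods disagree.

no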